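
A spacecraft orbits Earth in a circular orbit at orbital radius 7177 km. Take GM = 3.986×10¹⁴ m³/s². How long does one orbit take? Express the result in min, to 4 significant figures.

T ≈ 100.8 min

r = 7177 km = 7.177×10⁶ m.
Kepler's third law: T = 2π√(r³/μ) = 2π√((7.177×10⁶)³ / 3.986×10¹⁴).
r³/μ = 9.275×10⁵ s², so T = 2π × 9.630×10² = 6.051×10³ s.
Converting: 6.051×10³ s ÷ 60.00 = 100.8 min.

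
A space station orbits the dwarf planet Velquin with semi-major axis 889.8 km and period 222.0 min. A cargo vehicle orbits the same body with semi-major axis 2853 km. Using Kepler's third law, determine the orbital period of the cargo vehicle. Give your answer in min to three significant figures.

Kepler's third law: T² ∝ a³, so T₂ = T₁ (a₂/a₁)^(3/2).
a₂/a₁ = 3.206, (a₂/a₁)^(3/2) = 5.741.
T₂ = 222.0 × 5.741 = 1275 min.

T₂ ≈ 1270 min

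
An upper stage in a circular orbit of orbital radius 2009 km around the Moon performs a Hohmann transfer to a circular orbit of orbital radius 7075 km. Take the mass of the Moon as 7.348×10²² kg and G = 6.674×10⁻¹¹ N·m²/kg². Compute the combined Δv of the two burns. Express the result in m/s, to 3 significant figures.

Δv_total ≈ 666 m/s

μ = GM = 6.674×10⁻¹¹ × 7.348×10²² = 4.904×10¹² m³/s².
r₁ = 2009 km = 2.009×10⁶ m.
r₂ = 7075 km = 7.075×10⁶ m.
Transfer ellipse a_t = (r₁ + r₂)/2 = 4.542×10⁶ m.
At r₁: circular v_c1 = √(μ/r₁) = 1562 m/s; transfer-perilune v_p = √[μ(2/r₁ − 1/a_t)] = 1950 m/s.
Δv₁ = v_p − v_c1 = 387.6 m/s.
At r₂: circular v_c2 = √(μ/r₂) = 832.6 m/s; transfer-apolune v_a = √[μ(2/r₂ − 1/a_t)] = 553.7 m/s.
Δv₂ = v_c2 − v_a = 278.8 m/s.
Total Δv = Δv₁ + Δv₂ = 666.4 m/s.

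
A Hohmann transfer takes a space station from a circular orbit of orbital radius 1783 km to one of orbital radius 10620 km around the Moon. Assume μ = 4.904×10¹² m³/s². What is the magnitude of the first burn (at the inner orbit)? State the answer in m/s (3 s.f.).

Δv ≈ 512 m/s

r₁ = 1783 km = 1.783×10⁶ m.
r₂ = 10620 km = 1.062×10⁷ m.
Transfer ellipse a_t = (r₁ + r₂)/2 = 6.202×10⁶ m.
At r₁: circular v_c1 = √(μ/r₁) = 1658 m/s; transfer-perilune v_p = √[μ(2/r₁ − 1/a_t)] = 2170 m/s.
Δv₁ = v_p − v_c1 = 511.8 m/s.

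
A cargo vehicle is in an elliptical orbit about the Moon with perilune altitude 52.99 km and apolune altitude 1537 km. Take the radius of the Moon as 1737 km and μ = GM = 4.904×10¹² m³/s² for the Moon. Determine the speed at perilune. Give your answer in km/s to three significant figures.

v ≈ 1.88 km/s

r_p = 1737 + 52.99 = 1790.0 km = 1.7900×10⁶ m.
r_a = 1737 + 1537 = 3274.0 km = 3.2740×10⁶ m.
Semi-major axis a = (r_p + r_a)/2 = 2532.0 km = 2.532×10⁶ m.
Vis-viva: v² = μ(2/r − 1/a) = 4.904×10¹² × (1.117×10⁻⁶ − 3.949×10⁻⁷) = 3.543×10⁶ m²/s².
v = 1882 m/s = 1.882 km/s.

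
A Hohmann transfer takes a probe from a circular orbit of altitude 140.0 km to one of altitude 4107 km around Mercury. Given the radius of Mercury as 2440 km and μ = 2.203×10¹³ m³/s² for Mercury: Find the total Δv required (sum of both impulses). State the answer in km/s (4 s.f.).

r₁ = 2440 + 140.0 = 2580.0 km = 2.5800×10⁶ m.
r₂ = 2440 + 4107 = 6547.0 km = 6.5470×10⁶ m.
Transfer ellipse a_t = (r₁ + r₂)/2 = 4.564×10⁶ m.
At r₁: circular v_c1 = √(μ/r₁) = 2922 m/s; transfer-periherm v_p = √[μ(2/r₁ − 1/a_t)] = 3500 m/s.
Δv₁ = v_p − v_c1 = 577.9 m/s.
At r₂: circular v_c2 = √(μ/r₂) = 1834 m/s; transfer-apoherm v_a = √[μ(2/r₂ − 1/a_t)] = 1379 m/s.
Δv₂ = v_c2 − v_a = 455.1 m/s.
Total Δv = Δv₁ + Δv₂ = 1033 m/s = 1.033 km/s.

Δv_total ≈ 1.033 km/s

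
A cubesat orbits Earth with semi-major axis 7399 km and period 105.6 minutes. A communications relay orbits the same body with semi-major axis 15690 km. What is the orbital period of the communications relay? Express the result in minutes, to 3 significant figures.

Kepler's third law: T² ∝ a³, so T₂ = T₁ (a₂/a₁)^(3/2).
a₂/a₁ = 2.121, (a₂/a₁)^(3/2) = 3.088.
T₂ = 105.6 × 3.088 = 326.1 minutes.

T₂ ≈ 326 minutes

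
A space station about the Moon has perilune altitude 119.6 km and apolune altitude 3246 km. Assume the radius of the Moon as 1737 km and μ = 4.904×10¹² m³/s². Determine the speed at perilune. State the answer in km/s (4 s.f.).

r_p = 1737 + 119.6 = 1856.6 km = 1.8566×10⁶ m.
r_a = 1737 + 3246 = 4983.0 km = 4.9830×10⁶ m.
Semi-major axis a = (r_p + r_a)/2 = 3419.8 km = 3.420×10⁶ m.
Vis-viva: v² = μ(2/r − 1/a) = 4.904×10¹² × (1.077×10⁻⁶ − 2.924×10⁻⁷) = 3.849×10⁶ m²/s².
v = 1962 m/s = 1.962 km/s.

v ≈ 1.962 km/s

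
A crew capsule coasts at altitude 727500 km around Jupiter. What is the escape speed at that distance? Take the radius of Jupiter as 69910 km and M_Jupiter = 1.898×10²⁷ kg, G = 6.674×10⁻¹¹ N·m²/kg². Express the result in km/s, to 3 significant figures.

v_esc ≈ 17.8 km/s

μ = GM = 6.674×10⁻¹¹ × 1.898×10²⁷ = 1.267×10¹⁷ m³/s².
r = 69910 + 727500 = 797410 km = 7.9741×10⁸ m.
Escape speed v_esc = √(2μ/r) = √(2 × 1.267×10¹⁷ / 7.974×10⁸) = √(3.177×10⁸) = 17820 m/s.
= 17.82 km/s.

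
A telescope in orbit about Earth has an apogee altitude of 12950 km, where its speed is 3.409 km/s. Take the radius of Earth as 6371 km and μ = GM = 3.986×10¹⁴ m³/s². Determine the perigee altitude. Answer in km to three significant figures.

r_a = 6371 + 12950 = 19321 km = 1.932×10⁷ m.
Specific energy ε = v²/2 − μ/r = -1.482×10⁷ J/kg, so a = −μ/(2ε) = 1.345×10⁷ m.
The apsides satisfy r_p + r_a = 2a, so the perigee radius is 2a − r_a = 7.576×10⁶ m = 7575.5 km.
Perigee altitude = 7575.5 − 6371 = 1204.5 km.

perigee altitude ≈ 1200 km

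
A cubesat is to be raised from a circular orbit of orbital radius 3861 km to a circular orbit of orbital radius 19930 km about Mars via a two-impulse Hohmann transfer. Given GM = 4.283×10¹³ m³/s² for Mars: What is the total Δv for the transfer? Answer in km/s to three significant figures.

Δv_total ≈ 1.61 km/s

r₁ = 3861 km = 3.861×10⁶ m.
r₂ = 19930 km = 1.993×10⁷ m.
Transfer ellipse a_t = (r₁ + r₂)/2 = 1.190×10⁷ m.
At r₁: circular v_c1 = √(μ/r₁) = 3331 m/s; transfer-periapsis v_p = √[μ(2/r₁ − 1/a_t)] = 4311 m/s.
Δv₁ = v_p − v_c1 = 980.5 m/s.
At r₂: circular v_c2 = √(μ/r₂) = 1466 m/s; transfer-apoapsis v_a = √[μ(2/r₂ − 1/a_t)] = 835.2 m/s.
Δv₂ = v_c2 − v_a = 630.8 m/s.
Total Δv = Δv₁ + Δv₂ = 1611 m/s = 1.611 km/s.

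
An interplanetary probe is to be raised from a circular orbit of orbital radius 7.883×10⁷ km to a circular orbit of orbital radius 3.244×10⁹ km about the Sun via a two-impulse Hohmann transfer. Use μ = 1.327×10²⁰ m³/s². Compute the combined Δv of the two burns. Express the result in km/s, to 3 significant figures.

r₁ = 7.883×10⁷ km = 7.883×10¹⁰ m.
r₂ = 3.244×10⁹ km = 3.244×10¹² m.
Transfer ellipse a_t = (r₁ + r₂)/2 = 1.661×10¹² m.
At r₁: circular v_c1 = √(μ/r₁) = 41030 m/s; transfer-perihelion v_p = √[μ(2/r₁ − 1/a_t)] = 57330 m/s.
Δv₁ = v_p − v_c1 = 16300 m/s.
At r₂: circular v_c2 = √(μ/r₂) = 6396 m/s; transfer-aphelion v_a = √[μ(2/r₂ − 1/a_t)] = 1393 m/s.
Δv₂ = v_c2 − v_a = 5003 m/s.
Total Δv = Δv₁ + Δv₂ = 21300 m/s = 21.30 km/s.

Δv_total ≈ 21.3 km/s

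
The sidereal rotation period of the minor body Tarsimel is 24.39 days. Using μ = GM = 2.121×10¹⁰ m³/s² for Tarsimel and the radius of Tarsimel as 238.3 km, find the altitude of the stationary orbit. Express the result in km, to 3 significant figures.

h_sync ≈ 13100 km

T = 24.39 days = 2.107×10⁶ s.
A synchronous orbit has period T, so by Kepler's third law a = (μT²/4π²)^(1/3).
μT²/4π² = 2.121×10¹⁰ × (2.107×10⁶)² / 39.48 = 2.386×10²¹ m³.
a = 1.336×10⁷ m = 13362 km.
Altitude h = a − R = 13362 − 238.3 = 13124 km.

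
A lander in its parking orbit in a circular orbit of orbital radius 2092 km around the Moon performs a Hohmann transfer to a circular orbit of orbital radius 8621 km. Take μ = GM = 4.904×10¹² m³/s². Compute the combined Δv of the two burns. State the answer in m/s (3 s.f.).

Δv_total ≈ 694 m/s

r₁ = 2092 km = 2.092×10⁶ m.
r₂ = 8621 km = 8.621×10⁶ m.
Transfer ellipse a_t = (r₁ + r₂)/2 = 5.356×10⁶ m.
At r₁: circular v_c1 = √(μ/r₁) = 1531 m/s; transfer-perilune v_p = √[μ(2/r₁ − 1/a_t)] = 1942 m/s.
Δv₁ = v_p − v_c1 = 411.3 m/s.
At r₂: circular v_c2 = √(μ/r₂) = 754.2 m/s; transfer-apolune v_a = √[μ(2/r₂ − 1/a_t)] = 471.3 m/s.
Δv₂ = v_c2 − v_a = 282.9 m/s.
Total Δv = Δv₁ + Δv₂ = 694.2 m/s.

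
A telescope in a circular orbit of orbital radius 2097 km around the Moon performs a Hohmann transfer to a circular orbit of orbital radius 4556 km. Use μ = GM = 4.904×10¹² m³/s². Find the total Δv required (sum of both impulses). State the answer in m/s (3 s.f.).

Δv_total ≈ 474 m/s

r₁ = 2097 km = 2.097×10⁶ m.
r₂ = 4556 km = 4.556×10⁶ m.
Transfer ellipse a_t = (r₁ + r₂)/2 = 3.326×10⁶ m.
At r₁: circular v_c1 = √(μ/r₁) = 1529 m/s; transfer-perilune v_p = √[μ(2/r₁ − 1/a_t)] = 1790 m/s.
Δv₁ = v_p − v_c1 = 260.4 m/s.
At r₂: circular v_c2 = √(μ/r₂) = 1037 m/s; transfer-apolune v_a = √[μ(2/r₂ − 1/a_t)] = 823.7 m/s.
Δv₂ = v_c2 − v_a = 213.8 m/s.
Total Δv = Δv₁ + Δv₂ = 474.2 m/s.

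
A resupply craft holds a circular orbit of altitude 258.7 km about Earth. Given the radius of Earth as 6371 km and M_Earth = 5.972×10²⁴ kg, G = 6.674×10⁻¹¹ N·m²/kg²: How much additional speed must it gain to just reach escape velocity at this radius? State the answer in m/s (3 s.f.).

μ = GM = 6.674×10⁻¹¹ × 5.972×10²⁴ = 3.986×10¹⁴ m³/s².
r = 6371 + 258.7 = 6629.7 km = 6.6297×10⁶ m.
Circular speed v_c = √(μ/r) = 7754 m/s.
Escape speed v_esc = √(2μ/r) = √2 × v_c = 10970 m/s.
Δv = v_esc − v_c = 3212 m/s.

Δv ≈ 3210 m/s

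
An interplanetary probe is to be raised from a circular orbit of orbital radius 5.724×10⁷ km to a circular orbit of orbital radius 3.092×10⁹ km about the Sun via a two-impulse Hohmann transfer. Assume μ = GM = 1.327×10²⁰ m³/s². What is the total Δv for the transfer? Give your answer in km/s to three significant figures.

r₁ = 5.724×10⁷ km = 5.724×10¹⁰ m.
r₂ = 3.092×10⁹ km = 3.092×10¹² m.
Transfer ellipse a_t = (r₁ + r₂)/2 = 1.575×10¹² m.
At r₁: circular v_c1 = √(μ/r₁) = 48150 m/s; transfer-perihelion v_p = √[μ(2/r₁ − 1/a_t)] = 67470 m/s.
Δv₁ = v_p − v_c1 = 19320 m/s.
At r₂: circular v_c2 = √(μ/r₂) = 6551 m/s; transfer-aphelion v_a = √[μ(2/r₂ − 1/a_t)] = 1249 m/s.
Δv₂ = v_c2 − v_a = 5302 m/s.
Total Δv = Δv₁ + Δv₂ = 24620 m/s = 24.62 km/s.

Δv_total ≈ 24.6 km/s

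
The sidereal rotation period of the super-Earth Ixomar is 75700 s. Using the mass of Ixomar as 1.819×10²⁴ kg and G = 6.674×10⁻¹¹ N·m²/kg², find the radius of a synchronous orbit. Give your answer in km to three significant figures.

μ = GM = 6.674×10⁻¹¹ × 1.819×10²⁴ = 1.214×10¹⁴ m³/s².
A synchronous orbit has period T, so by Kepler's third law a = (μT²/4π²)^(1/3).
μT²/4π² = 1.214×10¹⁴ × (7.570×10⁴)² / 39.48 = 1.762×10²² m³.
a = 2.602×10⁷ m = 26023 km.

r_sync ≈ 26000 km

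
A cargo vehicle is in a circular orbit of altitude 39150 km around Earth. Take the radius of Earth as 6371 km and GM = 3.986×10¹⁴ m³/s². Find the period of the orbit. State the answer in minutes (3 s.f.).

r = 6371 + 39150 = 45521 km = 4.5521×10⁷ m.
Kepler's third law: T = 2π√(r³/μ) = 2π√((4.552×10⁷)³ / 3.986×10¹⁴).
r³/μ = 2.366×10⁸ s², so T = 2π × 1.538×10⁴ = 9.666×10⁴ s.
Converting: 9.666×10⁴ s ÷ 60.00 = 1611 minutes.

T ≈ 1610 minutes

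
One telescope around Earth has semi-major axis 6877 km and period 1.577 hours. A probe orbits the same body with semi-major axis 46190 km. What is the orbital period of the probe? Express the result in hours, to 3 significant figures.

T₂ ≈ 27.5 hours

Kepler's third law: T² ∝ a³, so T₂ = T₁ (a₂/a₁)^(3/2).
a₂/a₁ = 6.717, (a₂/a₁)^(3/2) = 17.41.
T₂ = 1.577 × 17.41 = 27.45 hours.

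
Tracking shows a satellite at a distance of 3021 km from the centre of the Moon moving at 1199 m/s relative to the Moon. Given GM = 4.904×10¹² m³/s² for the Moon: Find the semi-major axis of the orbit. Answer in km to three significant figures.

a ≈ 2710 km

r = 3.021×10⁶ m.
Vis-viva rearranged: 1/a = 2/r − v²/μ = 6.620×10⁻⁷ − 2.931×10⁻⁷ = 3.689×10⁻⁷ m⁻¹.
a = 2.711×10⁶ m = 2710.9 km.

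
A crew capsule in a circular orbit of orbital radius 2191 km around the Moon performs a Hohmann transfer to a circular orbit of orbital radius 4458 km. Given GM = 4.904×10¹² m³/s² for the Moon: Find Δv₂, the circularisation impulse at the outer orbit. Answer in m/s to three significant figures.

Δv ≈ 197 m/s

r₁ = 2191 km = 2.191×10⁶ m.
r₂ = 4458 km = 4.458×10⁶ m.
Transfer ellipse a_t = (r₁ + r₂)/2 = 3.324×10⁶ m.
At r₁: circular v_c1 = √(μ/r₁) = 1496 m/s; transfer-perilune v_p = √[μ(2/r₁ − 1/a_t)] = 1732 m/s.
At r₂: circular v_c2 = √(μ/r₂) = 1049 m/s; transfer-apolune v_a = √[μ(2/r₂ − 1/a_t)] = 851.5 m/s.
Δv₂ = v_c2 − v_a = 197.4 m/s.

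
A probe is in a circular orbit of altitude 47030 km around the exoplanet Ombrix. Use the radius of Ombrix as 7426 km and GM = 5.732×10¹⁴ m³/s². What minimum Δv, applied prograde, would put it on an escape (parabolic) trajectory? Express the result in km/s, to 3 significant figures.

r = 7426 + 47030 = 54456 km = 5.4456×10⁷ m.
Circular speed v_c = √(μ/r) = 3244 m/s.
Escape speed v_esc = √(2μ/r) = √2 × v_c = 4588 m/s.
Δv = v_esc − v_c = 1344 m/s = 1.344 km/s.

Δv ≈ 1.34 km/s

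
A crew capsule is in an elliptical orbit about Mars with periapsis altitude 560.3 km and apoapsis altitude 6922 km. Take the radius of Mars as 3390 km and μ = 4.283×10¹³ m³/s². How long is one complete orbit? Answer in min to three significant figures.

r_p = 3390 + 560.3 = 3950.3 km = 3.9503×10⁶ m.
r_a = 3390 + 6922 = 10312 km = 1.0312×10⁷ m.
Semi-major axis a = (r_p + r_a)/2 = (3950.3 + 10312)/2 = 7131.1 km = 7.131×10⁶ m.
By Kepler's third law T = 2π√(a³/μ) = 2π × 2.910×10³ = 1.828×10⁴ s.
= 304.7 min.

T ≈ 305 min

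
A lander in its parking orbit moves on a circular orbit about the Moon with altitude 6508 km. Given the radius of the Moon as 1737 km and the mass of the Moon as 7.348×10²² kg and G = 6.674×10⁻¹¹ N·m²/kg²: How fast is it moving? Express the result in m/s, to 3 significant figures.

v ≈ 771 m/s

μ = GM = 6.674×10⁻¹¹ × 7.348×10²² = 4.904×10¹² m³/s².
r = 1737 + 6508 = 8245.0 km = 8.2450×10⁶ m.
For a circular orbit v = √(μ/r) = √(4.904×10¹² / 8.245×10⁶) = √(5.948×10⁵) = 771.2 m/s.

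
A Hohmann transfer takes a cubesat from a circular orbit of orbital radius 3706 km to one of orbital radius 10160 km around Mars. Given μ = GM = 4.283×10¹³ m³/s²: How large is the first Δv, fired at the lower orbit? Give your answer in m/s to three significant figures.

r₁ = 3706 km = 3.706×10⁶ m.
r₂ = 10160 km = 1.016×10⁷ m.
Transfer ellipse a_t = (r₁ + r₂)/2 = 6.933×10⁶ m.
At r₁: circular v_c1 = √(μ/r₁) = 3400 m/s; transfer-periapsis v_p = √[μ(2/r₁ − 1/a_t)] = 4115 m/s.
Δv₁ = v_p − v_c1 = 715.8 m/s.

Δv ≈ 716 m/s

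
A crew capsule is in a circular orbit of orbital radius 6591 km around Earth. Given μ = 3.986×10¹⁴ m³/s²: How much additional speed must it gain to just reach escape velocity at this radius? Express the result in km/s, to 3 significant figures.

Δv ≈ 3.22 km/s

r = 6591 km = 6.591×10⁶ m.
Circular speed v_c = √(μ/r) = 7777 m/s.
Escape speed v_esc = √(2μ/r) = √2 × v_c = 11000 m/s.
Δv = v_esc − v_c = 3221 m/s = 3.221 km/s.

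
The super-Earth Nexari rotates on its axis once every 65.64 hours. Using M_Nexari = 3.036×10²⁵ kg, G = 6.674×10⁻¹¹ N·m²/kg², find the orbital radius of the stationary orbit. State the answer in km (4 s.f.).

r_sync ≈ 1.420×10⁵ km

μ = GM = 6.674×10⁻¹¹ × 3.036×10²⁵ = 2.026×10¹⁵ m³/s².
T = 65.64 hours = 2.363×10⁵ s.
A synchronous orbit has period T, so by Kepler's third law a = (μT²/4π²)^(1/3).
μT²/4π² = 2.026×10¹⁵ × (2.363×10⁵)² / 39.48 = 2.866×10²⁴ m³.
a = 1.420×10⁸ m = 1.4204×10⁵ km.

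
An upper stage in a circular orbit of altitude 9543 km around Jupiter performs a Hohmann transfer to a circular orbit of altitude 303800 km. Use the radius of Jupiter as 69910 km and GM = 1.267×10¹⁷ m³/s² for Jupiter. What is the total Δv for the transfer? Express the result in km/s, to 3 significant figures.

r₁ = 69910 + 9543 = 79453 km = 7.9453×10⁷ m.
r₂ = 69910 + 303800 = 373710 km = 3.7371×10⁸ m.
Transfer ellipse a_t = (r₁ + r₂)/2 = 2.266×10⁸ m.
At r₁: circular v_c1 = √(μ/r₁) = 39930 m/s; transfer-perijove v_p = √[μ(2/r₁ − 1/a_t)] = 51280 m/s.
Δv₁ = v_p − v_c1 = 11350 m/s.
At r₂: circular v_c2 = √(μ/r₂) = 18410 m/s; transfer-apojove v_a = √[μ(2/r₂ − 1/a_t)] = 10900 m/s.
Δv₂ = v_c2 − v_a = 7509 m/s.
Total Δv = Δv₁ + Δv₂ = 18860 m/s = 18.86 km/s.

Δv_total ≈ 18.9 km/s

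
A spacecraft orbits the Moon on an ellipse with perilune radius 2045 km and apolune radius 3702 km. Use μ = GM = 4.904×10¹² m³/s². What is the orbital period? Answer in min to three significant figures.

T ≈ 230 min

Semi-major axis a = (r_p + r_a)/2 = (2045.0 + 3702.0)/2 = 2873.5 km = 2.874×10⁶ m.
By Kepler's third law T = 2π√(a³/μ) = 2π × 2.200×10³ = 1.382×10⁴ s.
= 230.3 min.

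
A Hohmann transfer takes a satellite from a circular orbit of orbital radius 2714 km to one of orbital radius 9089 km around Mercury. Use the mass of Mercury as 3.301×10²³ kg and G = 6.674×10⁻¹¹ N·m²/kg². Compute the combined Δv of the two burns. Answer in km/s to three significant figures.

Δv_total ≈ 1.19 km/s

μ = GM = 6.674×10⁻¹¹ × 3.301×10²³ = 2.203×10¹³ m³/s².
r₁ = 2714 km = 2.714×10⁶ m.
r₂ = 9089 km = 9.089×10⁶ m.
Transfer ellipse a_t = (r₁ + r₂)/2 = 5.902×10⁶ m.
At r₁: circular v_c1 = √(μ/r₁) = 2849 m/s; transfer-periherm v_p = √[μ(2/r₁ − 1/a_t)] = 3536 m/s.
Δv₁ = v_p − v_c1 = 686.7 m/s.
At r₂: circular v_c2 = √(μ/r₂) = 1557 m/s; transfer-apoherm v_a = √[μ(2/r₂ − 1/a_t)] = 1056 m/s.
Δv₂ = v_c2 − v_a = 501.1 m/s.
Total Δv = Δv₁ + Δv₂ = 1188 m/s = 1.188 km/s.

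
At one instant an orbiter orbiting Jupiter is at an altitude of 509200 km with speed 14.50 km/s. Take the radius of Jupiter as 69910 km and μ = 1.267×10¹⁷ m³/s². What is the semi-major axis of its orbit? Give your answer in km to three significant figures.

r = 69910 + 509200 = 5.7911×10⁵ km = 5.791×10⁸ m.
Specific orbital energy ε = v²/2 − μ/r = (14500)²/2 − 1.267×10¹⁷/5.791×10⁸ = -1.137×10⁸ J/kg.
Since ε = −μ/(2a), a = −μ/(2ε) = 5.574×10⁸ m = 5.5737×10⁵ km.

a ≈ 5.57×10⁵ km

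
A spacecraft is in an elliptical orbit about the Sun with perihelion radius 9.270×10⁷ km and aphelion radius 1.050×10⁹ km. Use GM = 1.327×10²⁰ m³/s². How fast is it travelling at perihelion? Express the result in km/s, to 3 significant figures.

Semi-major axis a = (r_p + r_a)/2 = 5.7135×10⁸ km = 5.714×10¹¹ m.
Vis-viva: v² = μ(2/r − 1/a) = 1.327×10²⁰ × (2.157×10⁻¹¹ − 1.750×10⁻¹²) = 2.631×10⁹ m²/s².
v = 51290 m/s = 51.29 km/s.

v ≈ 51.3 km/s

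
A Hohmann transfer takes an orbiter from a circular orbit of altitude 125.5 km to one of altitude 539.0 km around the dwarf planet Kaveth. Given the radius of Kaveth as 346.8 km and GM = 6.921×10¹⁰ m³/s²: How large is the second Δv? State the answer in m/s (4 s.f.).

r₁ = 346.8 + 125.5 = 472.30 km = 4.7230×10⁵ m.
r₂ = 346.8 + 539.0 = 885.80 km = 8.8580×10⁵ m.
Transfer ellipse a_t = (r₁ + r₂)/2 = 6.790×10⁵ m.
At r₁: circular v_c1 = √(μ/r₁) = 382.8 m/s; transfer-periapsis v_p = √[μ(2/r₁ − 1/a_t)] = 437.2 m/s.
At r₂: circular v_c2 = √(μ/r₂) = 279.5 m/s; transfer-apoapsis v_a = √[μ(2/r₂ − 1/a_t)] = 233.1 m/s.
Δv₂ = v_c2 − v_a = 46.40 m/s.

Δv ≈ 46.40 m/s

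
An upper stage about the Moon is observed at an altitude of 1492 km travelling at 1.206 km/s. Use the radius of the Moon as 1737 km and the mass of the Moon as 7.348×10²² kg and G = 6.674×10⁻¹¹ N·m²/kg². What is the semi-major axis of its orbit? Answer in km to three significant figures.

a ≈ 3100 km

μ = GM = 6.674×10⁻¹¹ × 7.348×10²² = 4.904×10¹² m³/s².
r = 1737 + 1492 = 3229.0 km = 3.229×10⁶ m.
Vis-viva rearranged: 1/a = 2/r − v²/μ = 6.194×10⁻⁷ − 2.966×10⁻⁷ = 3.228×10⁻⁷ m⁻¹.
a = 3.098×10⁶ m = 3097.8 km.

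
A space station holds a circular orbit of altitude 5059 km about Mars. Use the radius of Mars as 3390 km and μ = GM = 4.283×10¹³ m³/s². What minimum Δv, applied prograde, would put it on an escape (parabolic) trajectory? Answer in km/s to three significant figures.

Δv ≈ 0.933 km/s

r = 3390 + 5059 = 8449.0 km = 8.4490×10⁶ m.
Circular speed v_c = √(μ/r) = 2251 m/s.
Escape speed v_esc = √(2μ/r) = √2 × v_c = 3184 m/s.
Δv = v_esc − v_c = 932.6 m/s = 0.9326 km/s.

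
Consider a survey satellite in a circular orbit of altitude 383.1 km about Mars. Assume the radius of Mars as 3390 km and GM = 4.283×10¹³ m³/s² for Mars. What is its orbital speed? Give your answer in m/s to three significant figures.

r = 3390 + 383.1 = 3773.1 km = 3.7731×10⁶ m.
For a circular orbit v = √(μ/r) = √(4.283×10¹³ / 3.773×10⁶) = √(1.135×10⁷) = 3369 m/s.

v ≈ 3370 m/s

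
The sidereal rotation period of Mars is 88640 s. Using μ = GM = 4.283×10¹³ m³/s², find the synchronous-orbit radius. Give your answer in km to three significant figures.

A synchronous orbit has period T, so by Kepler's third law a = (μT²/4π²)^(1/3).
μT²/4π² = 4.283×10¹³ × (8.864×10⁴)² / 39.48 = 8.524×10²¹ m³.
a = 2.043×10⁷ m = 20428 km.

r_sync ≈ 20400 km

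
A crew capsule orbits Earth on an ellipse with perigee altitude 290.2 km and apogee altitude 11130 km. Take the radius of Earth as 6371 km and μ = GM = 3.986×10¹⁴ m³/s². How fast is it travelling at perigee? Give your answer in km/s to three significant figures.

r_p = 6371 + 290.2 = 6661.2 km = 6.6612×10⁶ m.
r_a = 6371 + 11130 = 17501 km = 1.7501×10⁷ m.
Semi-major axis a = (r_p + r_a)/2 = 12081 km = 1.208×10⁷ m.
Vis-viva: v² = μ(2/r − 1/a) = 3.986×10¹⁴ × (3.002×10⁻⁷ − 8.277×10⁻⁸) = 8.668×10⁷ m²/s².
v = 9310 m/s = 9.310 km/s.

v ≈ 9.31 km/s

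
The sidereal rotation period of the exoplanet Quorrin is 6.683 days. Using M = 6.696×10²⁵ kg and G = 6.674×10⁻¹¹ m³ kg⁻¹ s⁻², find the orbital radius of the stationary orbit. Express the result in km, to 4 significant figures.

r_sync ≈ 3.354×10⁵ km

μ = GM = 6.674×10⁻¹¹ × 6.696×10²⁵ = 4.469×10¹⁵ m³/s².
T = 6.683 days = 5.774×10⁵ s.
A synchronous orbit has period T, so by Kepler's third law a = (μT²/4π²)^(1/3).
μT²/4π² = 4.469×10¹⁵ × (5.774×10⁵)² / 39.48 = 3.774×10²⁵ m³.
a = 3.354×10⁸ m = 3.3543×10⁵ km.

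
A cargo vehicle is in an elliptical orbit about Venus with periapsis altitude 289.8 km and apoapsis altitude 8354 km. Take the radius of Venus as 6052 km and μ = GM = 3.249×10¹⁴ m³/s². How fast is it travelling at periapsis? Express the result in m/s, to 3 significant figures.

r_p = 6052 + 289.8 = 6341.8 km = 6.3418×10⁶ m.
r_a = 6052 + 8354 = 14406 km = 1.4406×10⁷ m.
Semi-major axis a = (r_p + r_a)/2 = 10374 km = 1.037×10⁷ m.
Vis-viva: v² = μ(2/r − 1/a) = 3.249×10¹⁴ × (3.154×10⁻⁷ − 9.640×10⁻⁸) = 7.114×10⁷ m²/s².
v = 8435 m/s.

v ≈ 8430 m/s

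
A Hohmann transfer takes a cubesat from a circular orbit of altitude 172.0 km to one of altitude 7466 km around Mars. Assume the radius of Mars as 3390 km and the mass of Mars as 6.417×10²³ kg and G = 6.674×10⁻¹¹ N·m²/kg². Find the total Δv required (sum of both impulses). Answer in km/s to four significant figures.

μ = GM = 6.674×10⁻¹¹ × 6.417×10²³ = 4.283×10¹³ m³/s².
r₁ = 3390 + 172.0 = 3562.0 km = 3.5620×10⁶ m.
r₂ = 3390 + 7466 = 10856 km = 1.0856×10⁷ m.
Transfer ellipse a_t = (r₁ + r₂)/2 = 7.209×10⁶ m.
At r₁: circular v_c1 = √(μ/r₁) = 3467 m/s; transfer-periapsis v_p = √[μ(2/r₁ − 1/a_t)] = 4255 m/s.
Δv₁ = v_p − v_c1 = 787.6 m/s.
At r₂: circular v_c2 = √(μ/r₂) = 1986 m/s; transfer-apoapsis v_a = √[μ(2/r₂ − 1/a_t)] = 1396 m/s.
Δv₂ = v_c2 − v_a = 590.1 m/s.
Total Δv = Δv₁ + Δv₂ = 1378 m/s = 1.378 km/s.

Δv_total ≈ 1.378 km/s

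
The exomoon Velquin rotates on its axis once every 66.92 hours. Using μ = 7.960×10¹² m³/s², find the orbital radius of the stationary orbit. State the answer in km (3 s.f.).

r_sync ≈ 22700 km

T = 66.92 hours = 2.409×10⁵ s.
A synchronous orbit has period T, so by Kepler's third law a = (μT²/4π²)^(1/3).
μT²/4π² = 7.960×10¹² × (2.409×10⁵)² / 39.48 = 1.170×10²² m³.
a = 2.270×10⁷ m = 22703 km.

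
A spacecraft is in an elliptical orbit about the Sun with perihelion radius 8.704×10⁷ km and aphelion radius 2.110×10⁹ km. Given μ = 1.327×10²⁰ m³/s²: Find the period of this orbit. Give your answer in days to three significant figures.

Semi-major axis a = (r_p + r_a)/2 = (8.7040×10⁷ + 2.1100×10⁹)/2 = 1.0985×10⁹ km = 1.099×10¹² m.
By Kepler's third law T = 2π√(a³/μ) = 2π × 9.995×10⁷ = 6.280×10⁸ s.
= 7268 days.

T ≈ 7270 days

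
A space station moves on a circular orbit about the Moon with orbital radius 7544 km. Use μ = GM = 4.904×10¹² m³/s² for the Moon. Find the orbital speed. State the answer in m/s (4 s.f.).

v ≈ 806.3 m/s

r = 7544 km = 7.544×10⁶ m.
For a circular orbit v = √(μ/r) = √(4.904×10¹² / 7.544×10⁶) = √(6.501×10⁵) = 806.3 m/s.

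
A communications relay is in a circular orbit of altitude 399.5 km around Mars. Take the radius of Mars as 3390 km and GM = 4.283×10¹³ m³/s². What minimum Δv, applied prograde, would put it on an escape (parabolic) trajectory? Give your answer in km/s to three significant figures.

r = 3390 + 399.5 = 3789.5 km = 3.7895×10⁶ m.
Circular speed v_c = √(μ/r) = 3362 m/s.
Escape speed v_esc = √(2μ/r) = √2 × v_c = 4754 m/s.
Δv = v_esc − v_c = 1393 m/s = 1.393 km/s.

Δv ≈ 1.39 km/s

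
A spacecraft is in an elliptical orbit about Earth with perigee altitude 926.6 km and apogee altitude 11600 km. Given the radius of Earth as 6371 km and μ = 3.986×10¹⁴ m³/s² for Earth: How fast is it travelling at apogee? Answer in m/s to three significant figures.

v ≈ 3580 m/s

r_p = 6371 + 926.6 = 7297.6 km = 7.2976×10⁶ m.
r_a = 6371 + 11600 = 17971 km = 1.7971×10⁷ m.
Semi-major axis a = (r_p + r_a)/2 = 12634 km = 1.263×10⁷ m.
Vis-viva: v² = μ(2/r − 1/a) = 3.986×10¹⁴ × (1.113×10⁻⁷ − 7.915×10⁻⁸) = 1.281×10⁷ m²/s².
v = 3579 m/s.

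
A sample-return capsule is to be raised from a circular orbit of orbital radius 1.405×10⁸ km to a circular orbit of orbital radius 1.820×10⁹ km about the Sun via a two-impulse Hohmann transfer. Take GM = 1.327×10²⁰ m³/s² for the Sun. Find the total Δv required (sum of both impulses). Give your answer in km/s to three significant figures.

r₁ = 1.405×10⁸ km = 1.405×10¹¹ m.
r₂ = 1.820×10⁹ km = 1.820×10¹² m.
Transfer ellipse a_t = (r₁ + r₂)/2 = 9.802×10¹¹ m.
At r₁: circular v_c1 = √(μ/r₁) = 30730 m/s; transfer-perihelion v_p = √[μ(2/r₁ − 1/a_t)] = 41880 m/s.
Δv₁ = v_p − v_c1 = 11140 m/s.
At r₂: circular v_c2 = √(μ/r₂) = 8539 m/s; transfer-aphelion v_a = √[μ(2/r₂ − 1/a_t)] = 3233 m/s.
Δv₂ = v_c2 − v_a = 5306 m/s.
Total Δv = Δv₁ + Δv₂ = 16450 m/s = 16.45 km/s.

Δv_total ≈ 16.4 km/s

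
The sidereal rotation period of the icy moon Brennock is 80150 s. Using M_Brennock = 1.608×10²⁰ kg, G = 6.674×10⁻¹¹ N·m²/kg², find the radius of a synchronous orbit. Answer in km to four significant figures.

μ = GM = 6.674×10⁻¹¹ × 1.608×10²⁰ = 1.073×10¹⁰ m³/s².
A synchronous orbit has period T, so by Kepler's third law a = (μT²/4π²)^(1/3).
μT²/4π² = 1.073×10¹⁰ × (8.015×10⁴)² / 39.48 = 1.746×10¹⁸ m³.
a = 1.204×10⁶ m = 1204.2 km.

r_sync ≈ 1204 km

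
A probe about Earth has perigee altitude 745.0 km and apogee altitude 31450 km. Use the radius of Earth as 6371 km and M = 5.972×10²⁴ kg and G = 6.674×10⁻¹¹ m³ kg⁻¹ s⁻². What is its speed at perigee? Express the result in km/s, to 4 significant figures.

v ≈ 9.710 km/s

μ = GM = 6.674×10⁻¹¹ × 5.972×10²⁴ = 3.986×10¹⁴ m³/s².
r_p = 6371 + 745.0 = 7116.0 km = 7.1160×10⁶ m.
r_a = 6371 + 31450 = 37821 km = 3.7821×10⁷ m.
Semi-major axis a = (r_p + r_a)/2 = 22468 km = 2.247×10⁷ m.
Vis-viva: v² = μ(2/r − 1/a) = 3.986×10¹⁴ × (2.811×10⁻⁷ − 4.451×10⁻⁸) = 9.428×10⁷ m²/s².
v = 9710 m/s = 9.710 km/s.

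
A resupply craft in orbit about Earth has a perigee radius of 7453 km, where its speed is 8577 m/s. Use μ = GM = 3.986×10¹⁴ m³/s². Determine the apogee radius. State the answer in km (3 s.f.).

r_p = 7.453×10⁶ m.
Specific energy ε = v²/2 − μ/r = -1.670×10⁷ J/kg, so a = −μ/(2ε) = 1.193×10⁷ m.
The apsides satisfy r_p + r_a = 2a, so the apogee radius is 2a − r_p = 1.642×10⁷ m = 16416 km.

apogee radius ≈ 16400 km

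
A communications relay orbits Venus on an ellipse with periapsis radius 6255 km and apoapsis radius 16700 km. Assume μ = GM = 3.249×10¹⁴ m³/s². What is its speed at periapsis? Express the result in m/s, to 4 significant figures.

v ≈ 8694 m/s

Semi-major axis a = (r_p + r_a)/2 = 11478 km = 1.148×10⁷ m.
Vis-viva: v² = μ(2/r − 1/a) = 3.249×10¹⁴ × (3.197×10⁻⁷ − 8.713×10⁻⁸) = 7.558×10⁷ m²/s².
v = 8694 m/s.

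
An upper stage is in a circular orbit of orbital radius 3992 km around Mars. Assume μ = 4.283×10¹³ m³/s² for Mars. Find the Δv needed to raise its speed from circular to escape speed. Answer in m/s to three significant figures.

Δv ≈ 1360 m/s

r = 3992 km = 3.992×10⁶ m.
Circular speed v_c = √(μ/r) = 3276 m/s.
Escape speed v_esc = √(2μ/r) = √2 × v_c = 4632 m/s.
Δv = v_esc − v_c = 1357 m/s.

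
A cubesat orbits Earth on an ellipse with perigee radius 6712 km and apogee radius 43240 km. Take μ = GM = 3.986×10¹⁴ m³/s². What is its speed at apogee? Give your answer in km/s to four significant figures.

v ≈ 1.574 km/s

Semi-major axis a = (r_p + r_a)/2 = 24976 km = 2.498×10⁷ m.
Vis-viva: v² = μ(2/r − 1/a) = 3.986×10¹⁴ × (4.625×10⁻⁸ − 4.004×10⁻⁸) = 2.477×10⁶ m²/s².
v = 1574 m/s = 1.574 km/s.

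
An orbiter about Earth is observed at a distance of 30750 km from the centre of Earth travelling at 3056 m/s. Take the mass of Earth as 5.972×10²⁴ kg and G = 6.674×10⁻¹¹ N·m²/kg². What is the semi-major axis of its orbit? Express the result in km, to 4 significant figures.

μ = GM = 6.674×10⁻¹¹ × 5.972×10²⁴ = 3.986×10¹⁴ m³/s².
r = 3.075×10⁷ m.
Vis-viva rearranged: 1/a = 2/r − v²/μ = 6.504×10⁻⁸ − 2.343×10⁻⁸ = 4.161×10⁻⁸ m⁻¹.
a = 2.403×10⁷ m = 24033 km.

a ≈ 24030 km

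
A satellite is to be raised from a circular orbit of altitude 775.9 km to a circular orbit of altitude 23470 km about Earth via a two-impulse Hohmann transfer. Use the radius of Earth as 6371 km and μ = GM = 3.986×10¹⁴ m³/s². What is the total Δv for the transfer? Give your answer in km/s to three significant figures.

Δv_total ≈ 3.40 km/s

r₁ = 6371 + 775.9 = 7146.9 km = 7.1469×10⁶ m.
r₂ = 6371 + 23470 = 29841 km = 2.9841×10⁷ m.
Transfer ellipse a_t = (r₁ + r₂)/2 = 1.849×10⁷ m.
At r₁: circular v_c1 = √(μ/r₁) = 7468 m/s; transfer-perigee v_p = √[μ(2/r₁ − 1/a_t)] = 9486 m/s.
Δv₁ = v_p − v_c1 = 2018 m/s.
At r₂: circular v_c2 = √(μ/r₂) = 3655 m/s; transfer-apogee v_a = √[μ(2/r₂ − 1/a_t)] = 2272 m/s.
Δv₂ = v_c2 − v_a = 1383 m/s.
Total Δv = Δv₁ + Δv₂ = 3401 m/s = 3.401 km/s.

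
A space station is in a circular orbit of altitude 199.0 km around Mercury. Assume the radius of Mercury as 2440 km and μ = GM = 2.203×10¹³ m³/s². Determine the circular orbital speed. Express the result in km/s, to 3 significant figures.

r = 2440 + 199.0 = 2639.0 km = 2.6390×10⁶ m.
For a circular orbit v = √(μ/r) = √(2.203×10¹³ / 2.639×10⁶) = √(8.348×10⁶) = 2889 m/s.
That is 2.889 km/s.

v ≈ 2.89 km/s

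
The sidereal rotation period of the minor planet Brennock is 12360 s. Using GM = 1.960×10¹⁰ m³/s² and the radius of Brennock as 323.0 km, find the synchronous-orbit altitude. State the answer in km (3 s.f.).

h_sync ≈ 100 km

A synchronous orbit has period T, so by Kepler's third law a = (μT²/4π²)^(1/3).
μT²/4π² = 1.960×10¹⁰ × (1.236×10⁴)² / 39.48 = 7.585×10¹⁶ m³.
a = 4.233×10⁵ m = 423.30 km.
Altitude h = a − R = 423.30 − 323.0 = 100.30 km.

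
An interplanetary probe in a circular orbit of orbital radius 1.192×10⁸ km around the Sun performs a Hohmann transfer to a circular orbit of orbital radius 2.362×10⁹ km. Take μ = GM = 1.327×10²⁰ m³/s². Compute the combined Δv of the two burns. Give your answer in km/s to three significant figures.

Δv_total ≈ 17.8 km/s

r₁ = 1.192×10⁸ km = 1.192×10¹¹ m.
r₂ = 2.362×10⁹ km = 2.362×10¹² m.
Transfer ellipse a_t = (r₁ + r₂)/2 = 1.241×10¹² m.
At r₁: circular v_c1 = √(μ/r₁) = 33370 m/s; transfer-perihelion v_p = √[μ(2/r₁ − 1/a_t)] = 46040 m/s.
Δv₁ = v_p − v_c1 = 12670 m/s.
At r₂: circular v_c2 = √(μ/r₂) = 7495 m/s; transfer-aphelion v_a = √[μ(2/r₂ − 1/a_t)] = 2323 m/s.
Δv₂ = v_c2 − v_a = 5172 m/s.
Total Δv = Δv₁ + Δv₂ = 17850 m/s = 17.85 km/s.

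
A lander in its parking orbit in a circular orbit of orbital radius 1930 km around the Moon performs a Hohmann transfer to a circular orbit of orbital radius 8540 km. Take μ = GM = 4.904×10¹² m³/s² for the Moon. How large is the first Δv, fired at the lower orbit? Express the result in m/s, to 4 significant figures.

Δv ≈ 441.9 m/s

r₁ = 1930 km = 1.930×10⁶ m.
r₂ = 8540 km = 8.540×10⁶ m.
Transfer ellipse a_t = (r₁ + r₂)/2 = 5.235×10⁶ m.
At r₁: circular v_c1 = √(μ/r₁) = 1594 m/s; transfer-perilune v_p = √[μ(2/r₁ − 1/a_t)] = 2036 m/s.
Δv₁ = v_p − v_c1 = 441.9 m/s.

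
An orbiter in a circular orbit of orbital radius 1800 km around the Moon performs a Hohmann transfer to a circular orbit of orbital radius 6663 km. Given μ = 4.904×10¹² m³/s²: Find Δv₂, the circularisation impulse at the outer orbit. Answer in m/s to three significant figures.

r₁ = 1800 km = 1.800×10⁶ m.
r₂ = 6663 km = 6.663×10⁶ m.
Transfer ellipse a_t = (r₁ + r₂)/2 = 4.232×10⁶ m.
At r₁: circular v_c1 = √(μ/r₁) = 1651 m/s; transfer-perilune v_p = √[μ(2/r₁ − 1/a_t)] = 2071 m/s.
At r₂: circular v_c2 = √(μ/r₂) = 857.9 m/s; transfer-apolune v_a = √[μ(2/r₂ − 1/a_t)] = 559.5 m/s.
Δv₂ = v_c2 − v_a = 298.4 m/s.

Δv ≈ 298 m/s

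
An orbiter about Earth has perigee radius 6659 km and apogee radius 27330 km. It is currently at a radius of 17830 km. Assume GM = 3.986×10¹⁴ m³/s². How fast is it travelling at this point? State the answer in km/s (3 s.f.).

Semi-major axis a = (r_p + r_a)/2 = 16994 km = 1.699×10⁷ m.
Vis-viva: v² = μ(2/r − 1/a) = 3.986×10¹⁴ × (1.122×10⁻⁷ − 5.884×10⁻⁸) = 2.126×10⁷ m²/s².
v = 4610 m/s = 4.610 km/s.

v ≈ 4.61 km/s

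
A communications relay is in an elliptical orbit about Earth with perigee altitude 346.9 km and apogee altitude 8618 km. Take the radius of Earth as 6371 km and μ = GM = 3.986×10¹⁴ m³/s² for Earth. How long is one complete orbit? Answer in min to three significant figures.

T ≈ 188 min

r_p = 6371 + 346.9 = 6717.9 km = 6.7179×10⁶ m.
r_a = 6371 + 8618 = 14989 km = 1.4989×10⁷ m.
Semi-major axis a = (r_p + r_a)/2 = (6717.9 + 14989)/2 = 10853 km = 1.085×10⁷ m.
By Kepler's third law T = 2π√(a³/μ) = 2π × 1.791×10³ = 1.125×10⁴ s.
= 187.5 min.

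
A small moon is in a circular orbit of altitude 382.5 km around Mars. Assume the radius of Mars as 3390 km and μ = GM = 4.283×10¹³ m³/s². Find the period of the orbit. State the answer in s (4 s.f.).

T ≈ 7035 s

r = 3390 + 382.5 = 3772.5 km = 3.7725×10⁶ m.
Kepler's third law: T = 2π√(r³/μ) = 2π√((3.772×10⁶)³ / 4.283×10¹³).
r³/μ = 1.254×10⁶ s², so T = 2π × 1.120×10³ = 7.035×10³ s.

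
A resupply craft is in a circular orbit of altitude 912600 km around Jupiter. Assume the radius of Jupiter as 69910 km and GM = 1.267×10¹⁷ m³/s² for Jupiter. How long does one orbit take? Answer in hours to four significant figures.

T ≈ 151.0 hours

r = 69910 + 912600 = 982510 km = 9.8251×10⁸ m.
Kepler's third law: T = 2π√(r³/μ) = 2π√((9.825×10⁸)³ / 1.267×10¹⁷).
r³/μ = 7.486×10⁹ s², so T = 2π × 8.652×10⁴ = 5.436×10⁵ s.
Converting: 5.436×10⁵ s ÷ 3600 = 151.0 hours.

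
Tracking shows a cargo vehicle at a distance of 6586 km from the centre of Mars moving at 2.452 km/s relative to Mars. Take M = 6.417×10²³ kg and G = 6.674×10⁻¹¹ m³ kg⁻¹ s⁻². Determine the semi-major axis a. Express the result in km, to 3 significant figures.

a ≈ 6120 km

μ = GM = 6.674×10⁻¹¹ × 6.417×10²³ = 4.283×10¹³ m³/s².
r = 6.586×10⁶ m.
Specific orbital energy ε = v²/2 − μ/r = (2452)²/2 − 4.283×10¹³/6.586×10⁶ = -3.497×10⁶ J/kg.
Since ε = −μ/(2a), a = −μ/(2ε) = 6.124×10⁶ m = 6124.1 km.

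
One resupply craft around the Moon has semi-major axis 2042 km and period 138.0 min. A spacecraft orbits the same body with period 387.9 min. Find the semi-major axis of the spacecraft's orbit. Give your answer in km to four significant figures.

Kepler's third law: a³ ∝ T², so a₂ = a₁ (T₂/T₁)^(2/3).
T₂/T₁ = 2.811, (T₂/T₁)^(2/3) = 1.992.
a₂ = 2042 × 1.992 = 4067 km.

a₂ ≈ 4067 km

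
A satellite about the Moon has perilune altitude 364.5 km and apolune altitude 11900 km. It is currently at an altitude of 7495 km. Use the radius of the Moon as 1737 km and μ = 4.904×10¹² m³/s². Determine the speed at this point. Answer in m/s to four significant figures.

r_p = 1737 + 364.5 = 2101.5 km = 2.1015×10⁶ m.
r_a = 1737 + 11900 = 13637 km = 1.3637×10⁷ m.
r = 1737 + 7495 = 9232.0 km = 9.232×10⁶ m.
Semi-major axis a = (r_p + r_a)/2 = 7869.2 km = 7.869×10⁶ m.
Vis-viva: v² = μ(2/r − 1/a) = 4.904×10¹² × (2.166×10⁻⁷ − 1.271×10⁻⁷) = 4.392×10⁵ m²/s².
v = 662.7 m/s.

v ≈ 662.7 m/s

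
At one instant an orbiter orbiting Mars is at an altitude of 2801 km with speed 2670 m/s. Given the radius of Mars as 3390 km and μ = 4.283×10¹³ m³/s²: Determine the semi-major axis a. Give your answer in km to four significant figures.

a ≈ 6386 km

r = 3390 + 2801 = 6191.0 km = 6.191×10⁶ m.
Specific orbital energy ε = v²/2 − μ/r = (2670)²/2 − 4.283×10¹³/6.191×10⁶ = -3.354×10⁶ J/kg.
Since ε = −μ/(2a), a = −μ/(2ε) = 6.386×10⁶ m = 6385.6 km.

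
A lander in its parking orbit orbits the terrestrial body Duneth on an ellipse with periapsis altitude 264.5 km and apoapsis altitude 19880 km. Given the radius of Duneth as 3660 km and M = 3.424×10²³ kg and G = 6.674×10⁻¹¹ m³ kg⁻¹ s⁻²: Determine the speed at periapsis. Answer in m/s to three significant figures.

μ = GM = 6.674×10⁻¹¹ × 3.424×10²³ = 2.285×10¹³ m³/s².
r_p = 3660 + 264.5 = 3924.5 km = 3.9245×10⁶ m.
r_a = 3660 + 19880 = 23540 km = 2.3540×10⁷ m.
Semi-major axis a = (r_p + r_a)/2 = 13732 km = 1.373×10⁷ m.
Vis-viva: v² = μ(2/r − 1/a) = 2.285×10¹³ × (5.096×10⁻⁷ − 7.282×10⁻⁸) = 9.982×10⁶ m²/s².
v = 3159 m/s.

v ≈ 3160 m/s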